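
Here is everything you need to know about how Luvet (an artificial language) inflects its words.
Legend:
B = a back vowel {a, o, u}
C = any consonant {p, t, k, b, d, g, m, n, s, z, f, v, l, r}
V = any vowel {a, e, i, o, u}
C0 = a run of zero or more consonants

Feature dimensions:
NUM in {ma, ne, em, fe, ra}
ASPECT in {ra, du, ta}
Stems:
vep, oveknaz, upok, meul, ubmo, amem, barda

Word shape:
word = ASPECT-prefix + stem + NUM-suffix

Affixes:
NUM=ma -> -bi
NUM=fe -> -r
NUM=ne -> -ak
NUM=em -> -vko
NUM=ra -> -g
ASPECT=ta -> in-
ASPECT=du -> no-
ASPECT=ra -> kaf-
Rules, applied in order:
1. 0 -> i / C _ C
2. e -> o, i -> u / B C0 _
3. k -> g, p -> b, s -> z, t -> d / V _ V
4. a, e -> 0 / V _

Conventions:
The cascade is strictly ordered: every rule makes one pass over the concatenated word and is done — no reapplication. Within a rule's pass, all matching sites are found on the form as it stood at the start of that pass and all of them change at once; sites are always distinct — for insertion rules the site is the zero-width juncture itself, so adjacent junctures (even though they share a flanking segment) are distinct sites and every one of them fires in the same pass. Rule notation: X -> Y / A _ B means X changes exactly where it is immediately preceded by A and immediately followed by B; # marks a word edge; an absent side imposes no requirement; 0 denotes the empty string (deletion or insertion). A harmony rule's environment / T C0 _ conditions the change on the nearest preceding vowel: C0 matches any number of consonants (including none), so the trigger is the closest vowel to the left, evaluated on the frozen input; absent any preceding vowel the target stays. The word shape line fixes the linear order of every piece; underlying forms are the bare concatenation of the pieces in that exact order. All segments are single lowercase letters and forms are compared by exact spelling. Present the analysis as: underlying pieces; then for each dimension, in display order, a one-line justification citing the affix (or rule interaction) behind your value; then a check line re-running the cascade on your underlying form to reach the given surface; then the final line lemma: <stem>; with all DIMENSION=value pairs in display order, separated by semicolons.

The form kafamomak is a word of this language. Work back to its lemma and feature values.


underlying: kaf-amem-ak
NUM=ne - signalled by the affix -ak
ASPECT=ra - signalled by the affix kaf-
check: kafamemak -> kafamemak -> kafamomak -> kafamomak -> kafamomak
lemma: amem; NUM=ne; ASPECT=ra


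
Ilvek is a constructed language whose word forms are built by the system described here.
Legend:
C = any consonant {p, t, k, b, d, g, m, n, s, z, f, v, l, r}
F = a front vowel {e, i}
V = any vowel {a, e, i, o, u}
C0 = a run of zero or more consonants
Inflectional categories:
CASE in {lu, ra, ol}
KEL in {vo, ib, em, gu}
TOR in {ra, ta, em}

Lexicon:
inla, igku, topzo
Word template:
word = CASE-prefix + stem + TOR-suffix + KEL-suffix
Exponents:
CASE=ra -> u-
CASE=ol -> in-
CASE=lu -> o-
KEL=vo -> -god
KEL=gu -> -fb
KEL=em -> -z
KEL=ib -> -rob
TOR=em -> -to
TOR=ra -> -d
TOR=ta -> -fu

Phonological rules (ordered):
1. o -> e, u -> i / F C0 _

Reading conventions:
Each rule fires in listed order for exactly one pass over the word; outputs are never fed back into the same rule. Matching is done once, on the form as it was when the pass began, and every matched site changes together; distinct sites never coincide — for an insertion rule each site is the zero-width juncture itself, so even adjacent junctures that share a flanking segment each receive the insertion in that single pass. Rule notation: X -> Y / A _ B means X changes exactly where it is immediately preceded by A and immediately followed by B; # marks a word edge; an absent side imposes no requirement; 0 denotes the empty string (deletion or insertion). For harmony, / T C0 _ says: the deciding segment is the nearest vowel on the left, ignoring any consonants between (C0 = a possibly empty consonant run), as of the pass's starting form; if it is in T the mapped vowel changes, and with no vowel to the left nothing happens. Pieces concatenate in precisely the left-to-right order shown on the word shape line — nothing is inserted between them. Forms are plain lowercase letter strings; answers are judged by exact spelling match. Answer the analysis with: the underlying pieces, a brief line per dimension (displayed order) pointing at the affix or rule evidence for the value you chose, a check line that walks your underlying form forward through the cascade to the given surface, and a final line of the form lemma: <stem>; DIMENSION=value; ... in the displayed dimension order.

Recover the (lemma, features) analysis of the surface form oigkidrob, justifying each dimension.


underlying: o-igku-d-rob
CASE=lu - signalled by the affix o-
KEL=ib - signalled by the affix -rob
TOR=ra - signalled by the affix -d
check: oigkudrob -> oigkidrob
lemma: igku; CASE=lu; KEL=ib; TOR=ra


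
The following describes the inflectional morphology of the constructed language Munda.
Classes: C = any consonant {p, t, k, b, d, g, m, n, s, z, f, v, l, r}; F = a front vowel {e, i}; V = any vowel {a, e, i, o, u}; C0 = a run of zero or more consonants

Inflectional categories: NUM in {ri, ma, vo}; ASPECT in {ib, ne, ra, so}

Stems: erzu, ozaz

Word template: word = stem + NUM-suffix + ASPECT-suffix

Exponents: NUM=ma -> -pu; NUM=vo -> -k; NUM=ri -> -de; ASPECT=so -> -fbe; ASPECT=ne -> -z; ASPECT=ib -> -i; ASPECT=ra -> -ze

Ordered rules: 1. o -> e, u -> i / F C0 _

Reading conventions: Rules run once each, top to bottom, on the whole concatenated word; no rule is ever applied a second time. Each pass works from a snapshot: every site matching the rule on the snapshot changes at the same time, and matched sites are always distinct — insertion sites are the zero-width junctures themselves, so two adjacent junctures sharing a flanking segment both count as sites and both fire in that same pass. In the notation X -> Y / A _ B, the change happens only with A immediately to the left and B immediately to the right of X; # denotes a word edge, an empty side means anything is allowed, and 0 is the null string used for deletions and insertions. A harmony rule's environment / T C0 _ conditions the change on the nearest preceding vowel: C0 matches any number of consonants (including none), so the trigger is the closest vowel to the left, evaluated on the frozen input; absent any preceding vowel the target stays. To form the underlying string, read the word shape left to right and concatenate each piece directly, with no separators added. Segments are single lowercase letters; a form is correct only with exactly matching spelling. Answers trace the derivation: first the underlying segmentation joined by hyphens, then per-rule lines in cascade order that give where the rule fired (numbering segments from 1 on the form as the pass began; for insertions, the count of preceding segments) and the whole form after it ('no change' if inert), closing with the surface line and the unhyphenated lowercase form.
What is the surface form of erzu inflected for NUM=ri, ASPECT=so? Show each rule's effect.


underlying: erzu-de-fbe
1. o -> e, u -> i / F C0 _: fires at position(s) 4: erzidefbe
surface: erzidefbe


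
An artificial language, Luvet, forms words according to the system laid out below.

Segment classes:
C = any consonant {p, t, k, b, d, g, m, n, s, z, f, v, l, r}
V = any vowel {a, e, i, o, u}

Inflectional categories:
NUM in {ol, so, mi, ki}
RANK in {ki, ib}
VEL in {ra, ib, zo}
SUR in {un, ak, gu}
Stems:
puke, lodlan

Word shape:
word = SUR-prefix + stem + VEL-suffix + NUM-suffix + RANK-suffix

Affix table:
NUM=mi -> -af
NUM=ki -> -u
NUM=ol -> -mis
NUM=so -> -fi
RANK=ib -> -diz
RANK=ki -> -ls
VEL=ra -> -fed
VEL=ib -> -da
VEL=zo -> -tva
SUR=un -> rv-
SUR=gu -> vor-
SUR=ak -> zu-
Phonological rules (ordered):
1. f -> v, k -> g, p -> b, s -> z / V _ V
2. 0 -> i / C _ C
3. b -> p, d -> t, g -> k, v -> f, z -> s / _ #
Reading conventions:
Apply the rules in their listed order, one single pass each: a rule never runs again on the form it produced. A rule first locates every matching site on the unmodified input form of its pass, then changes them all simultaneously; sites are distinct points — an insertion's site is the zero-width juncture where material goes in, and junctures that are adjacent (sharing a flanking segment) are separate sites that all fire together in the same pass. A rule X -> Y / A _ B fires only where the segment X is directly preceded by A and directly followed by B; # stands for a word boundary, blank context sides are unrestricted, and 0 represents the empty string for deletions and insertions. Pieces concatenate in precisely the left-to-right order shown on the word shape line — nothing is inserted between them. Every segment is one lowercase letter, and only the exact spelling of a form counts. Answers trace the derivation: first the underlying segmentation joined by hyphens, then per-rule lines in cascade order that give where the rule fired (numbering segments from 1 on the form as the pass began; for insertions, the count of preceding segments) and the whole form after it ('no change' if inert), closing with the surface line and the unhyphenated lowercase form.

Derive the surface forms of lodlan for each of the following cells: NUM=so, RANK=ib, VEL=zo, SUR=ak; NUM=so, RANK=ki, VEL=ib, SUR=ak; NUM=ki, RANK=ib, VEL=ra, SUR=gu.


cell NUM=so, RANK=ib, VEL=zo, SUR=ak:
underlying: zu-lodlan-tva-fi-diz
1. f -> v, k -> g, p -> b, s -> z / V _ V: fires at position(s) 12: zulodlantvavidiz
2. 0 -> i / C _ C: inserts after position(s) 5, 8, 9: zulodilanitivavidiz
3. b -> p, d -> t, g -> k, v -> f, z -> s / _ #: fires at position(s) 19: zulodilanitivavidis
surface: zulodilanitivavidis

cell NUM=so, RANK=ki, VEL=ib, SUR=ak:
underlying: zu-lodlan-da-fi-ls
1. f -> v, k -> g, p -> b, s -> z / V _ V: fires at position(s) 11: zulodlandavils
2. 0 -> i / C _ C: inserts after position(s) 5, 8, 13: zulodilanidavilis
3. b -> p, d -> t, g -> k, v -> f, z -> s / _ #: no change
surface: zulodilanidavilis

cell NUM=ki, RANK=ib, VEL=ra, SUR=gu:
underlying: vor-lodlan-fed-u-diz
1. f -> v, k -> g, p -> b, s -> z / V _ V: no change
2. 0 -> i / C _ C: inserts after position(s) 3, 6, 9: vorilodilanifedudiz
3. b -> p, d -> t, g -> k, v -> f, z -> s / _ #: fires at position(s) 19: vorilodilanifedudis
surface: vorilodilanifedudis


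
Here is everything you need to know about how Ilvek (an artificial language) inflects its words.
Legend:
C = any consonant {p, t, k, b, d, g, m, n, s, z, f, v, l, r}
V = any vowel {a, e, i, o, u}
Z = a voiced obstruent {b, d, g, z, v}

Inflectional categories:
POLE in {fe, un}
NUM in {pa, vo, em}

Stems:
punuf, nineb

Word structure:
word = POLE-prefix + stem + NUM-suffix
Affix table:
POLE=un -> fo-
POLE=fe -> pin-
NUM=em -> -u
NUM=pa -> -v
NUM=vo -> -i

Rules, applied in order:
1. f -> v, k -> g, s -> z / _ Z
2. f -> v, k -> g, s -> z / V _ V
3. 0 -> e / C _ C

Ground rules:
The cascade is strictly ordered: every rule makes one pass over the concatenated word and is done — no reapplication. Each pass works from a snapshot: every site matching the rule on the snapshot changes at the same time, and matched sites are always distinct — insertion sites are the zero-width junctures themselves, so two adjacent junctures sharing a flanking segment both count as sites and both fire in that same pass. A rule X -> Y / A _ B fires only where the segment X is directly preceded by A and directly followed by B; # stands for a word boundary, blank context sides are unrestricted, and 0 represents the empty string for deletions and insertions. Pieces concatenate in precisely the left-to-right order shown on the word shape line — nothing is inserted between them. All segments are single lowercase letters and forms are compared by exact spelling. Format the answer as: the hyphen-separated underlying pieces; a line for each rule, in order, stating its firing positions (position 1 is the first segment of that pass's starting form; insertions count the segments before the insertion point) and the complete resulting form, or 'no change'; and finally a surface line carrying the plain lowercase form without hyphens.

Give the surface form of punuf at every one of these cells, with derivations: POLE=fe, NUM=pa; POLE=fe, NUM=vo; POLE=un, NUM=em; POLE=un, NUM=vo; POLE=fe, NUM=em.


cell POLE=fe, NUM=pa:
underlying: pin-punuf-v
1. f -> v, k -> g, s -> z / _ Z: fires at position(s) 8: pinpunuvv
2. f -> v, k -> g, s -> z / V _ V: no change
3. 0 -> e / C _ C: inserts after position(s) 3, 8: pinepunuvev
surface: pinepunuvev

cell POLE=fe, NUM=vo:
underlying: pin-punuf-i
1. f -> v, k -> g, s -> z / _ Z: no change
2. f -> v, k -> g, s -> z / V _ V: fires at position(s) 8: pinpunuvi
3. 0 -> e / C _ C: inserts after position(s) 3: pinepunuvi
surface: pinepunuvi

cell POLE=un, NUM=em:
underlying: fo-punuf-u
1. f -> v, k -> g, s -> z / _ Z: no change
2. f -> v, k -> g, s -> z / V _ V: fires at position(s) 7: fopunuvu
3. 0 -> e / C _ C: no change
surface: fopunuvu

cell POLE=un, NUM=vo:
underlying: fo-punuf-i
1. f -> v, k -> g, s -> z / _ Z: no change
2. f -> v, k -> g, s -> z / V _ V: fires at position(s) 7: fopunuvi
3. 0 -> e / C _ C: no change
surface: fopunuvi

cell POLE=fe, NUM=em:
underlying: pin-punuf-u
1. f -> v, k -> g, s -> z / _ Z: no change
2. f -> v, k -> g, s -> z / V _ V: fires at position(s) 8: pinpunuvu
3. 0 -> e / C _ C: inserts after position(s) 3: pinepunuvu
surface: pinepunuvu


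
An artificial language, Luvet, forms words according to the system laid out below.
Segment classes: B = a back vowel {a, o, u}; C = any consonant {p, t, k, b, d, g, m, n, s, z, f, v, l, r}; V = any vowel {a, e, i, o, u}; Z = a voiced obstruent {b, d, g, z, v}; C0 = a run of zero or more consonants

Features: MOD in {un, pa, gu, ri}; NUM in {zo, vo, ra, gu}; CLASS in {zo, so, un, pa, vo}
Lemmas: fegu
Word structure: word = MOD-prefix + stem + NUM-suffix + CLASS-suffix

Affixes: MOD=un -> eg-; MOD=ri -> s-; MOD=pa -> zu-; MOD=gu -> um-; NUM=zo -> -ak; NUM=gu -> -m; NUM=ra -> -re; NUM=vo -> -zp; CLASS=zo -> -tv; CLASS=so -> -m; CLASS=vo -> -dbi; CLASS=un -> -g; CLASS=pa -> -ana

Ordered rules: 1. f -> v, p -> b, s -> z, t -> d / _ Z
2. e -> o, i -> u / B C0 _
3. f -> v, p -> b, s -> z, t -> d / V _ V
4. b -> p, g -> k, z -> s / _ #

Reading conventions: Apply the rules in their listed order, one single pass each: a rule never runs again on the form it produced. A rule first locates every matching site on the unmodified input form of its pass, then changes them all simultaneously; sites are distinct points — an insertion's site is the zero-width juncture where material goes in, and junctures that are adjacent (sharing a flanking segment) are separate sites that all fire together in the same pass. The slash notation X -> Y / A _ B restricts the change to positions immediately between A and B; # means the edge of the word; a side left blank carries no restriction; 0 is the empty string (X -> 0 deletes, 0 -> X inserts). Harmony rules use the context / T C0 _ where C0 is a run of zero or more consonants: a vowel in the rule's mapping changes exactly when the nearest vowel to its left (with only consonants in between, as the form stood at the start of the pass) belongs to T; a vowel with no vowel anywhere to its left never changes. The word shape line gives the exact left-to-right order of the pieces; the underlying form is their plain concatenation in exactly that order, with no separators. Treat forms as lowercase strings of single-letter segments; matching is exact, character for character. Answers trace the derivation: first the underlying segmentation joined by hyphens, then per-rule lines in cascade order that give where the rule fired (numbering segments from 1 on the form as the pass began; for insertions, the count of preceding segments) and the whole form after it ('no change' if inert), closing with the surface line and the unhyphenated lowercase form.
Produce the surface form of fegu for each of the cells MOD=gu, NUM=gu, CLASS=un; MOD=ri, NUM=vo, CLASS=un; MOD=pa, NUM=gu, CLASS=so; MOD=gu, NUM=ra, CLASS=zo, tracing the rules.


cell MOD=gu, NUM=gu, CLASS=un:
underlying: um-fegu-m-g
1. f -> v, p -> b, s -> z, t -> d / _ Z: no change
2. e -> o, i -> u / B C0 _: fires at position(s) 4: umfogumg
3. f -> v, p -> b, s -> z, t -> d / V _ V: no change
4. b -> p, g -> k, z -> s / _ #: fires at position(s) 8: umfogumk
surface: umfogumk

cell MOD=ri, NUM=vo, CLASS=un:
underlying: s-fegu-zp-g
1. f -> v, p -> b, s -> z, t -> d / _ Z: fires at position(s) 7: sfeguzbg
2. e -> o, i -> u / B C0 _: no change
3. f -> v, p -> b, s -> z, t -> d / V _ V: no change
4. b -> p, g -> k, z -> s / _ #: fires at position(s) 8: sfeguzbk
surface: sfeguzbk

cell MOD=pa, NUM=gu, CLASS=so:
underlying: zu-fegu-m-m
1. f -> v, p -> b, s -> z, t -> d / _ Z: no change
2. e -> o, i -> u / B C0 _: fires at position(s) 4: zufogumm
3. f -> v, p -> b, s -> z, t -> d / V _ V: fires at position(s) 3: zuvogumm
4. b -> p, g -> k, z -> s / _ #: no change
surface: zuvogumm

cell MOD=gu, NUM=ra, CLASS=zo:
underlying: um-fegu-re-tv
1. f -> v, p -> b, s -> z, t -> d / _ Z: fires at position(s) 9: umfeguredv
2. e -> o, i -> u / B C0 _: fires at position(s) 4, 8: umfogurodv
3. f -> v, p -> b, s -> z, t -> d / V _ V: no change
4. b -> p, g -> k, z -> s / _ #: no change
surface: umfogurodv


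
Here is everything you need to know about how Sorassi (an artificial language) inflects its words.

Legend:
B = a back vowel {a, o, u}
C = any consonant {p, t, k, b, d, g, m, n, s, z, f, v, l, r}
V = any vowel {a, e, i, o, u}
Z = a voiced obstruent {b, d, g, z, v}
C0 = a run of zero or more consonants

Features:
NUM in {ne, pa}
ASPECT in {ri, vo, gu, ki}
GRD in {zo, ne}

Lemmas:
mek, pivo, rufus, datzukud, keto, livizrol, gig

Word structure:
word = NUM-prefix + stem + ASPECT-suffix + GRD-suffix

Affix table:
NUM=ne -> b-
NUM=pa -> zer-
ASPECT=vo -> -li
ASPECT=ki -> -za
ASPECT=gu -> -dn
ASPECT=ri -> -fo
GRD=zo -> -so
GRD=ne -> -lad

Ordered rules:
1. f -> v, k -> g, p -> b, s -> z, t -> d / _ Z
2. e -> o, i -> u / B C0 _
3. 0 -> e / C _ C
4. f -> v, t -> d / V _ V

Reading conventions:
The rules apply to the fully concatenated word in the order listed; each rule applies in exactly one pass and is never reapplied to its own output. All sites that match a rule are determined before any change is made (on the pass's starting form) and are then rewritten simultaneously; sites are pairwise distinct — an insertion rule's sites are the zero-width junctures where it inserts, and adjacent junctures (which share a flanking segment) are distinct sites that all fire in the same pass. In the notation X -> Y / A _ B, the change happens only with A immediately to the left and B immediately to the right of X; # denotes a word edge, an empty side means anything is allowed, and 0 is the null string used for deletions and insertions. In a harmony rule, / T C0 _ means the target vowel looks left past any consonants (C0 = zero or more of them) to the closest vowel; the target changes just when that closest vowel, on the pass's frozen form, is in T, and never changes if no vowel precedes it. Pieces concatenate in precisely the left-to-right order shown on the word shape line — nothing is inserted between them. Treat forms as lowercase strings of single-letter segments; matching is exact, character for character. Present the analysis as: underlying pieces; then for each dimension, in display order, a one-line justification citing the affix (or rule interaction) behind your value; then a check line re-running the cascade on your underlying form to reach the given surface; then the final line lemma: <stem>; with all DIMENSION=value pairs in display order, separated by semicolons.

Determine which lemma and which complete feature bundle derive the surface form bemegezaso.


underlying: b-mek-za-so
NUM=ne - signalled by the affix b-
ASPECT=ki - signalled by the affix -za
GRD=zo - signalled by the affix -so
check: bmekzaso -> bmegzaso -> bmegzaso -> bemegezaso -> bemegezaso
lemma: mek; NUM=ne; ASPECT=ki; GRD=zo


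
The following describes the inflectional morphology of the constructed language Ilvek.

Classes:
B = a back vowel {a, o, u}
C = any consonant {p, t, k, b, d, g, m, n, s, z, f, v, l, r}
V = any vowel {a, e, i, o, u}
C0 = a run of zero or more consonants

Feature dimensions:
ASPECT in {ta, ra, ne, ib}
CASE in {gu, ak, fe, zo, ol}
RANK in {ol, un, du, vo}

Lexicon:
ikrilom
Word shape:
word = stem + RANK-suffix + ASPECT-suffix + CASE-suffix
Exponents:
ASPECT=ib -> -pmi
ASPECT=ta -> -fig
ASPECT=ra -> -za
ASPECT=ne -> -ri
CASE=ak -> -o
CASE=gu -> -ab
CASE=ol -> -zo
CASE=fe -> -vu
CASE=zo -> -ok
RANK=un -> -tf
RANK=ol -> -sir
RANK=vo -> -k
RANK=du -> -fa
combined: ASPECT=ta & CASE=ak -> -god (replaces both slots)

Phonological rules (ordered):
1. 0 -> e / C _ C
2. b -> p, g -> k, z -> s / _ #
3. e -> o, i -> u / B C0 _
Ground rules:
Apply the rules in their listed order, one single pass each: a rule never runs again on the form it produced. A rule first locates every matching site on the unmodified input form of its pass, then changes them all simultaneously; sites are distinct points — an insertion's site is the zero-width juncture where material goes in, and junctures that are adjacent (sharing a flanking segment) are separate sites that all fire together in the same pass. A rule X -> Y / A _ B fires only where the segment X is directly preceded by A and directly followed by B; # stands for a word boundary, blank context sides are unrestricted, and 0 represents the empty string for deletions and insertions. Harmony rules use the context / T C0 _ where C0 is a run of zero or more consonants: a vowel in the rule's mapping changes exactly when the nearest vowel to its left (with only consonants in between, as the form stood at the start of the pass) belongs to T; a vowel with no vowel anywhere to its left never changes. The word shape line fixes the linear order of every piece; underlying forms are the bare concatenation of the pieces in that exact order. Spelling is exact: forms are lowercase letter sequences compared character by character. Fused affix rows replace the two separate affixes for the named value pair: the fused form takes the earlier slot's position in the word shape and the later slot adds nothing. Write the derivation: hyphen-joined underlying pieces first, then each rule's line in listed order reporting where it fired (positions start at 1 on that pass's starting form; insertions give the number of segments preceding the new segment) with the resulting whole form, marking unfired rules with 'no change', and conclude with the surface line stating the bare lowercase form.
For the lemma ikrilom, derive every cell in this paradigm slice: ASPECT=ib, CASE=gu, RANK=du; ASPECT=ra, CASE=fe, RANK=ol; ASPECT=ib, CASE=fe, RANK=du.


cell ASPECT=ib, CASE=gu, RANK=du:
underlying: ikrilom-fa-pmi-ab
1. 0 -> e / C _ C: inserts after position(s) 2, 7, 10: ikerilomefapemiab
2. b -> p, g -> k, z -> s / _ #: fires at position(s) 17: ikerilomefapemiap
3. e -> o, i -> u / B C0 _: fires at position(s) 9, 13: ikerilomofapomiap
surface: ikerilomofapomiap

cell ASPECT=ra, CASE=fe, RANK=ol:
underlying: ikrilom-sir-za-vu
1. 0 -> e / C _ C: inserts after position(s) 2, 7, 10: ikerilomesirezavu
2. b -> p, g -> k, z -> s / _ #: no change
3. e -> o, i -> u / B C0 _: fires at position(s) 9: ikerilomosirezavu
surface: ikerilomosirezavu

cell ASPECT=ib, CASE=fe, RANK=du:
underlying: ikrilom-fa-pmi-vu
1. 0 -> e / C _ C: inserts after position(s) 2, 7, 10: ikerilomefapemivu
2. b -> p, g -> k, z -> s / _ #: no change
3. e -> o, i -> u / B C0 _: fires at position(s) 9, 13: ikerilomofapomivu
surface: ikerilomofapomivu


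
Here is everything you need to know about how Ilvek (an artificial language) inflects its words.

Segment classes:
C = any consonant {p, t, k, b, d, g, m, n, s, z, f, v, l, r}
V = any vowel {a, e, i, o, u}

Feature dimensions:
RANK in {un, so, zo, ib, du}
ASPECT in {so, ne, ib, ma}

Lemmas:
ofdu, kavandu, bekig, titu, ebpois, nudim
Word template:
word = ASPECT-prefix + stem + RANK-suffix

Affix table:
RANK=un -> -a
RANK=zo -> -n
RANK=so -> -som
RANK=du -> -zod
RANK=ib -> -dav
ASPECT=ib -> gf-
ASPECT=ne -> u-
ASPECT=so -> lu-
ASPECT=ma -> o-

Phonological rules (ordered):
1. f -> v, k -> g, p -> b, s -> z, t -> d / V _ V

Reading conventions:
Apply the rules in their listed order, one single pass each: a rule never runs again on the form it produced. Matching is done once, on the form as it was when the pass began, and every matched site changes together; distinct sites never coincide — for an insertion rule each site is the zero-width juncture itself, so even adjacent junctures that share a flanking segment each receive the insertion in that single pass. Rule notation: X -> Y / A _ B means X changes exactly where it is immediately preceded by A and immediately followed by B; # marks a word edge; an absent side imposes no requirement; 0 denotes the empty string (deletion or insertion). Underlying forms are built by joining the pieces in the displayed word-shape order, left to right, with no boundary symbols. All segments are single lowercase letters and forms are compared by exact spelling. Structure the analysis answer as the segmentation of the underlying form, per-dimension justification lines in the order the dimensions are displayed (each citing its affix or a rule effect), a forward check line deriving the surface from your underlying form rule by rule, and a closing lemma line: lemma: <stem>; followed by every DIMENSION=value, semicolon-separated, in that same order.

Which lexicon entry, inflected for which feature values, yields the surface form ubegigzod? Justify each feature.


underlying: u-bekig-zod
RANK=du - signalled by the affix -zod
ASPECT=ne - signalled by the affix u-
check: ubekigzod -> ubegigzod
lemma: bekig; RANK=du; ASPECT=ne


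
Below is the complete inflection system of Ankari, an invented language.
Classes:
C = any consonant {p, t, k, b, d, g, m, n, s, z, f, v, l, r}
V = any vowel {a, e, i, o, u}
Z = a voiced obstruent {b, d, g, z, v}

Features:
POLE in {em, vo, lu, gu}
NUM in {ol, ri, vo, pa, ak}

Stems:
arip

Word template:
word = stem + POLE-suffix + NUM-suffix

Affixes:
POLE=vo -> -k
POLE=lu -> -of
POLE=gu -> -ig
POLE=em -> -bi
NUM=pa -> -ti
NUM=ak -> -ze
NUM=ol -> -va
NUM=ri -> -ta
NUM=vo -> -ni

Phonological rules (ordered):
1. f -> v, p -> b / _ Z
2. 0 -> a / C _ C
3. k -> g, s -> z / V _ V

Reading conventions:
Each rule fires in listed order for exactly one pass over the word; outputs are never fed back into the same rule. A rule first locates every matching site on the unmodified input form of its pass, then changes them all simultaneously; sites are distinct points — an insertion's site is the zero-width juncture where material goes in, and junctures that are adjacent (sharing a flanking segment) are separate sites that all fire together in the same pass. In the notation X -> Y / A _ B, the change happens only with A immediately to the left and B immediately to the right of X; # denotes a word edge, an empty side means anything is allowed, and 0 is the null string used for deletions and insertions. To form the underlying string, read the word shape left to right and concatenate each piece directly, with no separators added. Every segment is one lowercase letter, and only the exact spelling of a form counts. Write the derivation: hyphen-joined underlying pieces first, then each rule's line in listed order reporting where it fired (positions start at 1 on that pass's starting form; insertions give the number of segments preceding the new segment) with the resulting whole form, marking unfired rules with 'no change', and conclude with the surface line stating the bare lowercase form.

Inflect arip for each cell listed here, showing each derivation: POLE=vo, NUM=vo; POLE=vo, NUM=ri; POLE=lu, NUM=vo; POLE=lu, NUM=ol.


cell POLE=vo, NUM=vo:
underlying: arip-k-ni
1. f -> v, p -> b / _ Z: no change
2. 0 -> a / C _ C: inserts after position(s) 4, 5: aripakani
3. k -> g, s -> z / V _ V: fires at position(s) 6: aripagani
surface: aripagani

cell POLE=vo, NUM=ri:
underlying: arip-k-ta
1. f -> v, p -> b / _ Z: no change
2. 0 -> a / C _ C: inserts after position(s) 4, 5: aripakata
3. k -> g, s -> z / V _ V: fires at position(s) 6: aripagata
surface: aripagata

cell POLE=lu, NUM=vo:
underlying: arip-of-ni
1. f -> v, p -> b / _ Z: no change
2. 0 -> a / C _ C: inserts after position(s) 6: aripofani
3. k -> g, s -> z / V _ V: no change
surface: aripofani

cell POLE=lu, NUM=ol:
underlying: arip-of-va
1. f -> v, p -> b / _ Z: fires at position(s) 6: aripovva
2. 0 -> a / C _ C: inserts after position(s) 6: aripovava
3. k -> g, s -> z / V _ V: no change
surface: aripovava


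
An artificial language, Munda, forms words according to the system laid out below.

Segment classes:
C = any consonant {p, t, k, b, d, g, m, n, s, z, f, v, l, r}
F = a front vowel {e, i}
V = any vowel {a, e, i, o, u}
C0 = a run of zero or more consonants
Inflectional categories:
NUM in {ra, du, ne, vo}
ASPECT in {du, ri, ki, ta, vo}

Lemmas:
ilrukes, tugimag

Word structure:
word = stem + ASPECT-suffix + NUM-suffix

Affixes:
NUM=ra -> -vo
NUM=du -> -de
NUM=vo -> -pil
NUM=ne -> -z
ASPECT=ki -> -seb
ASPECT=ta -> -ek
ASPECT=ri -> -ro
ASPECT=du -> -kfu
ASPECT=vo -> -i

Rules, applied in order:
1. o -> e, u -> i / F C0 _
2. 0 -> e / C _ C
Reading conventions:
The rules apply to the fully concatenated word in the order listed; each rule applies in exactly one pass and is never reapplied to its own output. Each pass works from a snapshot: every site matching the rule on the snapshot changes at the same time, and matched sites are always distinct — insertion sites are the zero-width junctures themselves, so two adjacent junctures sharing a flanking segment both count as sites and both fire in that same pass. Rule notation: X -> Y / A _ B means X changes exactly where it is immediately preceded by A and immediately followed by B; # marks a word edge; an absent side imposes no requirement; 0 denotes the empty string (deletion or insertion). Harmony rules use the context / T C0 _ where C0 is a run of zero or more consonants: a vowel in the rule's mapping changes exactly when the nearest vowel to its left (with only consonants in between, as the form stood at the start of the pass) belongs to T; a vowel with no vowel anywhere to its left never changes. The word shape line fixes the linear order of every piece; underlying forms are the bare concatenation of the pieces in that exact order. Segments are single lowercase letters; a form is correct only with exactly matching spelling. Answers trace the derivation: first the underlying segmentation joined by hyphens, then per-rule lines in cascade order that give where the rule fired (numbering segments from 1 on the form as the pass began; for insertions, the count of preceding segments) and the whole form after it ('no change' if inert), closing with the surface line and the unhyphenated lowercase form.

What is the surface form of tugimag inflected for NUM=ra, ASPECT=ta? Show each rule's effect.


underlying: tugimag-ek-vo
1. o -> e, u -> i / F C0 _: fires at position(s) 11: tugimagekve
2. 0 -> e / C _ C: inserts after position(s) 9: tugimagekeve
surface: tugimagekeve


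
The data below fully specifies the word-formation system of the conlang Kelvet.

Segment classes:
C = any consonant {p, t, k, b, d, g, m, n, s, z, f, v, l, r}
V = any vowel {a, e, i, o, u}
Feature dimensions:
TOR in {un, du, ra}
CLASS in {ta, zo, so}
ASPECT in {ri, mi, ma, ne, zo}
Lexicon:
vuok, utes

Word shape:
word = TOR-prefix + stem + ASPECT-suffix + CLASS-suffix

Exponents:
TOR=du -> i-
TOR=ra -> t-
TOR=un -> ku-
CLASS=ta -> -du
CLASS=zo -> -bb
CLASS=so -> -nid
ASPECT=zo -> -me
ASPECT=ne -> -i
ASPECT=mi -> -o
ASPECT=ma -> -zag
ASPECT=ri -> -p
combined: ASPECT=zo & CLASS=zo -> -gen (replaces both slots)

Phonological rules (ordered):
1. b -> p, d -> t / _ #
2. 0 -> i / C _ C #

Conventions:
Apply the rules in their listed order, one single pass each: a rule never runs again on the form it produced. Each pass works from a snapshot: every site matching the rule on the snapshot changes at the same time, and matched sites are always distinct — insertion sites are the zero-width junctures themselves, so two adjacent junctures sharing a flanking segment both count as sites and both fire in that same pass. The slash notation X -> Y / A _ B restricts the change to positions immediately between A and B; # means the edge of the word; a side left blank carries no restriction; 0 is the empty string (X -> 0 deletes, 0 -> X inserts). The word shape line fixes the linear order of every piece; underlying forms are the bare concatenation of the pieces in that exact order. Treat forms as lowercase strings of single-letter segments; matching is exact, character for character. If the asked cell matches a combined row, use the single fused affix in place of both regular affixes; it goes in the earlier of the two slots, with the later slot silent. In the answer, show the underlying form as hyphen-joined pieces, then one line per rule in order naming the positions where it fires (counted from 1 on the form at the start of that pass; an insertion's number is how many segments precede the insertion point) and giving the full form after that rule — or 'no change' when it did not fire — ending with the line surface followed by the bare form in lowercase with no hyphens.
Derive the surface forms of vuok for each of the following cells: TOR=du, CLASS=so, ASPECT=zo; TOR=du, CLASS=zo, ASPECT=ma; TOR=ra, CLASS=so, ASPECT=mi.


cell TOR=du, CLASS=so, ASPECT=zo:
underlying: i-vuok-me-nid
1. b -> p, d -> t / _ #: fires at position(s) 10: ivuokmenit
2. 0 -> i / C _ C #: no change
surface: ivuokmenit

cell TOR=du, CLASS=zo, ASPECT=ma:
underlying: i-vuok-zag-bb
1. b -> p, d -> t / _ #: fires at position(s) 10: ivuokzagbp
2. 0 -> i / C _ C #: inserts after position(s) 9: ivuokzagbip
surface: ivuokzagbip

cell TOR=ra, CLASS=so, ASPECT=mi:
underlying: t-vuok-o-nid
1. b -> p, d -> t / _ #: fires at position(s) 9: tvuokonit
2. 0 -> i / C _ C #: no change
surface: tvuokonit


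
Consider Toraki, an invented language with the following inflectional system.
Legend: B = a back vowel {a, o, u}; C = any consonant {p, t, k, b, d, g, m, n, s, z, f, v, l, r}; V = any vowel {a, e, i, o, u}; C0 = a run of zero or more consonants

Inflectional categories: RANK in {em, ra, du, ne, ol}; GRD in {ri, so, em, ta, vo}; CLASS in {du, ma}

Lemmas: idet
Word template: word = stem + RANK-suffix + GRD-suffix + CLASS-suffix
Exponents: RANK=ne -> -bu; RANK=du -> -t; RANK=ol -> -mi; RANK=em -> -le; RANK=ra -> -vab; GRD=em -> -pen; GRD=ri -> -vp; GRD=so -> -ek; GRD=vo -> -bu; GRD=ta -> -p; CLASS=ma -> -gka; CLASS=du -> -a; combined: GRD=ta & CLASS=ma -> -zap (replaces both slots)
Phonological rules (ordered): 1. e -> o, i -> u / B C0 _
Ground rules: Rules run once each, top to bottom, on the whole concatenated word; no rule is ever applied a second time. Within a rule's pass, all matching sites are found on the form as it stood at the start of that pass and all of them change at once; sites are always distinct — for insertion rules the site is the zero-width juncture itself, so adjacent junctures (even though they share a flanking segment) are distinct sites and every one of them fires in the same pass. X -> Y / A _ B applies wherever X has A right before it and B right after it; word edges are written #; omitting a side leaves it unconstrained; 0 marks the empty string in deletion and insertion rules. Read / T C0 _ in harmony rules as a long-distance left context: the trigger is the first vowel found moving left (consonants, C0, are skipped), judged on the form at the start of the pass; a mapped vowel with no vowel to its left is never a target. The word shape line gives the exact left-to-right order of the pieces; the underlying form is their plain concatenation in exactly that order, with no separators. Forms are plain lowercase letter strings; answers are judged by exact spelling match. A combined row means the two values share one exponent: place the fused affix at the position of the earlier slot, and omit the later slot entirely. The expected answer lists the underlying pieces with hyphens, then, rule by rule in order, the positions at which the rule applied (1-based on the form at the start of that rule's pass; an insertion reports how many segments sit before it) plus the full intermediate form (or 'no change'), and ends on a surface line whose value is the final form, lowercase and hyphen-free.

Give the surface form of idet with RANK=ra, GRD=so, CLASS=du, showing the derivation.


underlying: idet-vab-ek-a
1. e -> o, i -> u / B C0 _: fires at position(s) 8: idetvaboka
surface: idetvaboka


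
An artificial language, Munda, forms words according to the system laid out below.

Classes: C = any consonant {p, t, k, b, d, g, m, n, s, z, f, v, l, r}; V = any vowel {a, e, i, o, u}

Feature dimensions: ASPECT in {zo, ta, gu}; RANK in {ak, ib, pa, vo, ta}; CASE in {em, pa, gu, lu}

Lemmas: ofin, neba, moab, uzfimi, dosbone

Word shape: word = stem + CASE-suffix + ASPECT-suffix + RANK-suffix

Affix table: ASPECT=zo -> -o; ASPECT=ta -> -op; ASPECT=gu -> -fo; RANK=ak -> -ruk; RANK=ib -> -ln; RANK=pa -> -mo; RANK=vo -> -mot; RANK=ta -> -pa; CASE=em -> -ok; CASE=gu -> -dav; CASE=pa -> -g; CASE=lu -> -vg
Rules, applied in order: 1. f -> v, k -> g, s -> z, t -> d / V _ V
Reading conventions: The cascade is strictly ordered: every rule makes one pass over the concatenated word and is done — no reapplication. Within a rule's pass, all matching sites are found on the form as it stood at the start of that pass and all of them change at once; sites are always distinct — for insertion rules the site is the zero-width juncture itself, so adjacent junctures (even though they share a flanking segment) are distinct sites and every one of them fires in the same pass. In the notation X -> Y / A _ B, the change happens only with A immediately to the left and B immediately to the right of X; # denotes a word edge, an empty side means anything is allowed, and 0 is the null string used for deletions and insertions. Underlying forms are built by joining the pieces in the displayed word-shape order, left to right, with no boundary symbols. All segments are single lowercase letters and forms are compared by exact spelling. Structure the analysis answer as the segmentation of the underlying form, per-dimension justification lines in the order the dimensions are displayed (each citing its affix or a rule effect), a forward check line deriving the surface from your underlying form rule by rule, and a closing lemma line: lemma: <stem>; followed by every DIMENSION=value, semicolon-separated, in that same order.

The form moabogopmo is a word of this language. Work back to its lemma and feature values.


underlying: moab-ok-op-mo
ASPECT=ta - signalled by the affix -op
RANK=pa - signalled by the affix -mo
CASE=em - signalled by the affix -ok
check: moabokopmo -> moabogopmo
lemma: moab; ASPECT=ta; RANK=pa; CASE=em


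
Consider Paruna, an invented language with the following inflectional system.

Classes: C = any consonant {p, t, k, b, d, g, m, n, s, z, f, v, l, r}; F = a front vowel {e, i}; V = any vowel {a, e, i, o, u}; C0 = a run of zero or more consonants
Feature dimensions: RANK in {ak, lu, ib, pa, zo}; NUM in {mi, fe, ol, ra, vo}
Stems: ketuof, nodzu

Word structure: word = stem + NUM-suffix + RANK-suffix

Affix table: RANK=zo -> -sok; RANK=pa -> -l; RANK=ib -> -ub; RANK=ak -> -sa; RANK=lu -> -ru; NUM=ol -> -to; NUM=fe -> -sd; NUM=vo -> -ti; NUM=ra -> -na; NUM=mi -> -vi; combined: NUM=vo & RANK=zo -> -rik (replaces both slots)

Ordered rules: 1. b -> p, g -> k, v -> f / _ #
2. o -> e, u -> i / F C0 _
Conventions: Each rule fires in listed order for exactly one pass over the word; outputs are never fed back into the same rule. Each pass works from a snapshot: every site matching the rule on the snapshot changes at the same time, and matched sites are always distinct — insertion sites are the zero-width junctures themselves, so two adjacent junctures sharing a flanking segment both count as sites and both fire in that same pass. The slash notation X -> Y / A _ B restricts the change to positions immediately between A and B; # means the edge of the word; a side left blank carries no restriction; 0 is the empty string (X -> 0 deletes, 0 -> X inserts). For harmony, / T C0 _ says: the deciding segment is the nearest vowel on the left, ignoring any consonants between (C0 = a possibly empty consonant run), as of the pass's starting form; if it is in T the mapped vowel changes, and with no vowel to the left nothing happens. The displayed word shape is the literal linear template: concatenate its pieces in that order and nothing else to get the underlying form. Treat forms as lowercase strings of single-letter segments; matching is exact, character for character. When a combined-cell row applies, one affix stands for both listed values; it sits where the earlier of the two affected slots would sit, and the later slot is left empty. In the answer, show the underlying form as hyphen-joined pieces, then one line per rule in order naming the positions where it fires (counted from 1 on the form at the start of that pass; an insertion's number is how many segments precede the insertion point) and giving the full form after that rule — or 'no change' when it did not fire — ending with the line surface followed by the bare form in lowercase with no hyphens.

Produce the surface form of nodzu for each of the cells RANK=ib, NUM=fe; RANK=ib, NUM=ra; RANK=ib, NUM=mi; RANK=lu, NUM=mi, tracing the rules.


cell RANK=ib, NUM=fe:
underlying: nodzu-sd-ub
1. b -> p, g -> k, v -> f / _ #: fires at position(s) 9: nodzusdup
2. o -> e, u -> i / F C0 _: no change
surface: nodzusdup

cell RANK=ib, NUM=ra:
underlying: nodzu-na-ub
1. b -> p, g -> k, v -> f / _ #: fires at position(s) 9: nodzunaup
2. o -> e, u -> i / F C0 _: no change
surface: nodzunaup

cell RANK=ib, NUM=mi:
underlying: nodzu-vi-ub
1. b -> p, g -> k, v -> f / _ #: fires at position(s) 9: nodzuviup
2. o -> e, u -> i / F C0 _: fires at position(s) 8: nodzuviip
surface: nodzuviip

cell RANK=lu, NUM=mi:
underlying: nodzu-vi-ru
1. b -> p, g -> k, v -> f / _ #: no change
2. o -> e, u -> i / F C0 _: fires at position(s) 9: nodzuviri
surface: nodzuviri
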